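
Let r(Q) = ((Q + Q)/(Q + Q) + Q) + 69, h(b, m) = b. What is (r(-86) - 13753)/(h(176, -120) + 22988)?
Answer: -13769/23164 ≈ -0.59441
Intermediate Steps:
r(Q) = 70 + Q (r(Q) = ((2*Q)/((2*Q)) + Q) + 69 = ((2*Q)*(1/(2*Q)) + Q) + 69 = (1 + Q) + 69 = 70 + Q)
(r(-86) - 13753)/(h(176, -120) + 22988) = ((70 - 86) - 13753)/(176 + 22988) = (-16 - 13753)/23164 = -13769*1/23164 = -13769/23164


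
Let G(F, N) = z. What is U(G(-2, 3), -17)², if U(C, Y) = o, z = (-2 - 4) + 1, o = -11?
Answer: 121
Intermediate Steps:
z = -5 (z = -6 + 1 = -5)
G(F, N) = -5
U(C, Y) = -11
U(G(-2, 3), -17)² = (-11)² = 121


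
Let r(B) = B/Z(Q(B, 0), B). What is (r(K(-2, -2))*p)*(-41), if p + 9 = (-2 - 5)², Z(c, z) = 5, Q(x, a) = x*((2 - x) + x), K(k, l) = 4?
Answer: -1312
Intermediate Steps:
Q(x, a) = 2*x (Q(x, a) = x*2 = 2*x)
p = 40 (p = -9 + (-2 - 5)² = -9 + (-7)² = -9 + 49 = 40)
r(B) = B/5
(r(K(-2, -2))*p)*(-41) = (((⅕)*4)*40)*(-41) = ((⅘)*40)*(-41) = 32*(-41) = -1312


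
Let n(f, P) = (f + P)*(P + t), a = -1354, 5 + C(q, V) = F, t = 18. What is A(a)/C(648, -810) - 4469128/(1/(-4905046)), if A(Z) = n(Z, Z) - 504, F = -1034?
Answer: 22776208274646248/1039 ≈ 2.1921e+13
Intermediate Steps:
C(q, V) = -1039 (C(q, V) = -5 - 1034 = -1039)
n(f, P) = (18 + P)*(P + f) (n(f, P) = (f + P)*(P + 18) = (P + f)*(18 + P) = (18 + P)*(P + f))
A(Z) = -504 + 2*Z**2 + 36*Z (A(Z) = (Z**2 + 18*Z + 18*Z + Z*Z) - 504 = (Z**2 + 18*Z + 18*Z + Z**2) - 504 = (2*Z**2 + 36*Z) - 504 = -504 + 2*Z**2 + 36*Z)
A(a)/C(648, -810) - 4469128/(1/(-4905046)) = (-504 + 2*(-1354)**2 + 36*(-1354))/(-1039) - 4469128/(1/(-4905046)) = (-504 + 2*1833316 - 48744)*(-1/1039) - 4469128/(-1/4905046) = (-504 + 3666632 - 48744)*(-1/1039) - 4469128*(-4905046) = 3617384*(-1/1039) + 21921278419888 = -3617384/1039 + 21921278419888 = 22776208274646248/1039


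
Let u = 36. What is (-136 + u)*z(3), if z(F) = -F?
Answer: 300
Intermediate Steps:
(-136 + u)*z(3) = (-136 + 36)*(-1*3) = -100*(-3) = 300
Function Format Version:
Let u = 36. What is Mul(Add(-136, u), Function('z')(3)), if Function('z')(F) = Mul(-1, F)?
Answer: 300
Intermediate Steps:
Mul(Add(-136, u), Function('z')(3)) = Mul(Add(-136, 36), Mul(-1, 3)) = Mul(-100, -3) = 300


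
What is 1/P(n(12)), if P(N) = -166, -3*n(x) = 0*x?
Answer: -1/166 ≈ -0.0060241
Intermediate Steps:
n(x) = 0 (n(x) = -0*x = -⅓*0 = 0)
1/P(n(12)) = 1/(-166) = -1/166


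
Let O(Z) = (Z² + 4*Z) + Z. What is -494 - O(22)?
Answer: -1088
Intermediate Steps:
O(Z) = Z² + 5*Z
-494 - O(22) = -494 - 22*(5 + 22) = -494 - 22*27 = -494 - 1*594 = -494 - 594 = -1088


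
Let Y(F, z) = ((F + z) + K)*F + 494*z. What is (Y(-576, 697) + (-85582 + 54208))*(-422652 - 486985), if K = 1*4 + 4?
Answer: -217075773680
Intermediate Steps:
K = 8 (K = 4 + 4 = 8)
Y(F, z) = 494*z + F*(8 + F + z) (Y(F, z) = ((F + z) + 8)*F + 494*z = (8 + F + z)*F + 494*z = F*(8 + F + z) + 494*z = 494*z + F*(8 + F + z))
(Y(-576, 697) + (-85582 + 54208))*(-422652 - 486985) = (((-576)² + 8*(-576) + 494*697 - 576*697) + (-85582 + 54208))*(-422652 - 486985) = ((331776 - 4608 + 344318 - 401472) - 31374)*(-909637) = (270014 - 31374)*(-909637) = 238640*(-909637) = -217075773680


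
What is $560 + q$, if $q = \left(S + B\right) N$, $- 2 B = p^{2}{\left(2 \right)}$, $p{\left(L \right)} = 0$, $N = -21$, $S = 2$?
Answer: $518$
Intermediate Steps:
$B = 0$ ($B = - \frac{0^{2}}{2} = \left(- \frac{1}{2}\right) 0 = 0$)
$q = -42$ ($q = \left(2 + 0\right) \left(-21\right) = 2 \left(-21\right) = -42$)
$560 + q = 560 - 42 = 518$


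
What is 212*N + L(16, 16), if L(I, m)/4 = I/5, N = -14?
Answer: -14776/5 ≈ -2955.2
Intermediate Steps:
L(I, m) = 4*I/5 (L(I, m) = 4*(I/5) = 4*I/5)
212*N + L(16, 16) = 212*(-14) + (⅘)*16 = -2968 + 64/5 = -14776/5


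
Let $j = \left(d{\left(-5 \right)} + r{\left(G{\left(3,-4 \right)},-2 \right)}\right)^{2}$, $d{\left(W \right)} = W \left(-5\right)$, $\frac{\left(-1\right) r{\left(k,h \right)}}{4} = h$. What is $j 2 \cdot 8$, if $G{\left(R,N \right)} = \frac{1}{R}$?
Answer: $17424$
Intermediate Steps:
$r{\left(k,h \right)} = - 4 h$
$d{\left(W \right)} = - 5 W$
$j = 1089$ ($j = \left(\left(-5\right) \left(-5\right) - -8\right)^{2} = \left(25 + 8\right)^{2} = 33^{2} = 1089$)
$j 2 \cdot 8 = 1089 \cdot 2 \cdot 8 = 2178 \cdot 8 = 17424$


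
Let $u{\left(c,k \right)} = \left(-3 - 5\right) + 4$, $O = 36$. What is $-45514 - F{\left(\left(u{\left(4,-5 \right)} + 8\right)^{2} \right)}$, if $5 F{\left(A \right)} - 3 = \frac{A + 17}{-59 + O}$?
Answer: $- \frac{5234146}{115} \approx -45514.0$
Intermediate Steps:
$u{\left(c,k \right)} = -4$ ($u{\left(c,k \right)} = -8 + 4 = -4$)
$F{\left(A \right)} = \frac{52}{115} - \frac{A}{115}$ ($F{\left(A \right)} = \frac{3}{5} + \frac{\left(A + 17\right) \frac{1}{-59 + 36}}{5} = \frac{3}{5} + \frac{\left(17 + A\right) \frac{1}{-23}}{5} = \frac{3}{5} + \frac{\left(17 + A\right) \left(- \frac{1}{23}\right)}{5} = \frac{3}{5} + \frac{- \frac{17}{23} - \frac{A}{23}}{5} = \frac{3}{5} - \left(\frac{17}{115} + \frac{A}{115}\right) = \frac{52}{115} - \frac{A}{115}$)
$-45514 - F{\left(\left(u{\left(4,-5 \right)} + 8\right)^{2} \right)} = -45514 - \left(\frac{52}{115} - \frac{\left(-4 + 8\right)^{2}}{115}\right) = -45514 - \left(\frac{52}{115} - \frac{4^{2}}{115}\right) = -45514 - \left(\frac{52}{115} - \frac{16}{115}\right) = -45514 - \frac{36}{115} = - \frac{5234146}{115}$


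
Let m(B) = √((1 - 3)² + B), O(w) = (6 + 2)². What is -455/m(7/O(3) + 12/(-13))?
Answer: -3640*√34463/2651 ≈ -254.90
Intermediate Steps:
O(w) = 64 (O(w) = 8² = 64)
m(B) = √(4 + B) (m(B) = √((-2)² + B) = √(4 + B))
-455/m(7/O(3) + 12/(-13)) = -455/√(4 + (7/64 + 12/(-13))) = -455/√(4 + (7*(1/64) + 12*(-1/13))) = -455/√(4 + (7/64 - 12/13)) = -455/√(4 - 677/832) = -455*8*√34463/2651 = -3640*√34463/2651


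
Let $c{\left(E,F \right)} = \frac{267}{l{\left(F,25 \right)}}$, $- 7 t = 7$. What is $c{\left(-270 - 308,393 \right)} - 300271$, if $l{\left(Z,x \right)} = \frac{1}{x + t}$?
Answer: $-293863$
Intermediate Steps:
$t = -1$ ($t = \left(- \frac{1}{7}\right) 7 = -1$)
$l{\left(Z,x \right)} = \frac{1}{-1 + x}$ ($l{\left(Z,x \right)} = \frac{1}{x - 1} = \frac{1}{-1 + x}$)
$c{\left(E,F \right)} = 6408$ ($c{\left(E,F \right)} = \frac{267}{\frac{1}{-1 + 25}} = \frac{267}{\frac{1}{24}} = 267 \frac{1}{\frac{1}{24}} = 267 \cdot 24 = 6408$)
$c{\left(-270 - 308,393 \right)} - 300271 = 6408 - 300271 = -293863$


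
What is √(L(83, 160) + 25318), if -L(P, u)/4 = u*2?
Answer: √24038 ≈ 155.04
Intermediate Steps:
L(P, u) = -8*u (L(P, u) = -4*u*2 = -8*u)
√(L(83, 160) + 25318) = √(-8*160 + 25318) = √(-1280 + 25318) = √24038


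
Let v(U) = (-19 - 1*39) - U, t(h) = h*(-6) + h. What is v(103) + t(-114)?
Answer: 409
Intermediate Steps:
t(h) = -5*h (t(h) = -6*h + h = -5*h)
v(U) = -58 - U (v(U) = (-19 - 39) - U = -58 - U)
v(103) + t(-114) = (-58 - 1*103) - 5*(-114) = (-58 - 103) + 570 = -161 + 570 = 409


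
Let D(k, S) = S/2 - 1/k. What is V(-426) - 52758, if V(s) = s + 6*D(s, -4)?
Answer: -3776915/71 ≈ -53196.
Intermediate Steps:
D(k, S) = S/2 - 1/k (D(k, S) = S*(½) - 1/k = S/2 - 1/k)
V(s) = -12 + s - 6/s (V(s) = s + 6*((½)*(-4) - 1/s) = s + 6*(-2 - 1/s) = s + (-12 - 6/s) = -12 + s - 6/s)
V(-426) - 52758 = (-12 - 426 - 6/(-426)) - 52758 = (-12 - 426 - 6*(-1/426)) - 52758 = (-12 - 426 + 1/71) - 52758 = -31097/71 - 52758 = -3776915/71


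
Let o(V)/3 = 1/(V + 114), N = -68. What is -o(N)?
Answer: -3/46 ≈ -0.065217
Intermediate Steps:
o(V) = 3/(114 + V) (o(V) = 3/(V + 114) = 3/(114 + V))
-o(N) = -3/(114 - 68) = -3/46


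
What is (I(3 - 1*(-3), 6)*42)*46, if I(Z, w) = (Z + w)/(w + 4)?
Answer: 11592/5 ≈ 2318.4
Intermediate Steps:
I(Z, w) = (Z + w)/(4 + w)
(I(3 - 1*(-3), 6)*42)*46 = ((((3 - 1*(-3)) + 6)/(4 + 6))*42)*46 = ((((3 + 3) + 6)/10)*42)*46 = (((6 + 6)/10)*42)*46 = (((1/10)*12)*42)*46 = ((6/5)*42)*46 = (252/5)*46 = 11592/5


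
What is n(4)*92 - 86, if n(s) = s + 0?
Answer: 282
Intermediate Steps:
n(s) = s
n(4)*92 - 86 = 4*92 - 86 = 368 - 86 = 282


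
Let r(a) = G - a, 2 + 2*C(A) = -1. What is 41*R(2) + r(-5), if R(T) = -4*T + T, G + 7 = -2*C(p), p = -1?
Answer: -245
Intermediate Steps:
C(A) = -3/2 (C(A) = -1 + (½)*(-1) = -1 - ½ = -3/2)
G = -4 (G = -7 - 2*(-3/2) = -7 + 3 = -4)
R(T) = -3*T
r(a) = -4 - a
41*R(2) + r(-5) = 41*(-3*2) + (-4 - 1*(-5)) = 41*(-6) + (-4 + 5) = -246 + 1 = -245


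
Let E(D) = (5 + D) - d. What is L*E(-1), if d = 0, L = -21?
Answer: -84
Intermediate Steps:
E(D) = 5 + D (E(D) = (5 + D) - 1*0 = (5 + D) + 0 = 5 + D)
L*E(-1) = -21*(5 - 1) = -21*4 = -84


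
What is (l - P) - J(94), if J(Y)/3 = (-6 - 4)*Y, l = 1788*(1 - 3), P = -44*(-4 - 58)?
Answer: -3484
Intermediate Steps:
P = 2728 (P = -44*(-62) = 2728)
l = -3576 (l = 1788*(-2) = -3576)
J(Y) = -30*Y (J(Y) = 3*((-6 - 4)*Y) = 3*(-10*Y) = -30*Y)
(l - P) - J(94) = (-3576 - 1*2728) - (-30)*94 = (-3576 - 2728) - 1*(-2820) = -6304 + 2820 = -3484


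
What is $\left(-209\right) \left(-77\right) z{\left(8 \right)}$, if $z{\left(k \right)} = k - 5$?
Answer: $48279$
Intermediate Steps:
$z{\left(k \right)} = -5 + k$
$\left(-209\right) \left(-77\right) z{\left(8 \right)} = \left(-209\right) \left(-77\right) \left(-5 + 8\right) = 16093 \cdot 3 = 48279$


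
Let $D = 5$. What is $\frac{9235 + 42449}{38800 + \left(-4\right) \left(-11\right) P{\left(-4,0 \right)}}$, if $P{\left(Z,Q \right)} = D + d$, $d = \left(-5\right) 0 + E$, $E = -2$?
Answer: $\frac{12921}{9733} \approx 1.3275$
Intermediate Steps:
$d = -2$ ($d = \left(-5\right) 0 - 2 = 0 - 2 = -2$)
$P{\left(Z,Q \right)} = 3$ ($P{\left(Z,Q \right)} = 5 - 2 = 3$)
$\frac{9235 + 42449}{38800 + \left(-4\right) \left(-11\right) P{\left(-4,0 \right)}} = \frac{9235 + 42449}{38800 + \left(-4\right) \left(-11\right) 3} = \frac{51684}{38800 + 44 \cdot 3} = \frac{51684}{38800 + 132} = \frac{51684}{38932} = 51684 \cdot \frac{1}{38932} = \frac{12921}{9733}$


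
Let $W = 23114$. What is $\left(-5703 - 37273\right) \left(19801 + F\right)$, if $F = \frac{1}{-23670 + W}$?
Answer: $- \frac{118284510120}{139} \approx -8.5097 \cdot 10^{8}$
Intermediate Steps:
$F = - \frac{1}{556}$ ($F = \frac{1}{-23670 + 23114} = \frac{1}{-556} = - \frac{1}{556} \approx -0.0017986$)
$\left(-5703 - 37273\right) \left(19801 + F\right) = \left(-5703 - 37273\right) \left(19801 - \frac{1}{556}\right) = \left(-42976\right) \frac{11009355}{556} = - \frac{118284510120}{139}$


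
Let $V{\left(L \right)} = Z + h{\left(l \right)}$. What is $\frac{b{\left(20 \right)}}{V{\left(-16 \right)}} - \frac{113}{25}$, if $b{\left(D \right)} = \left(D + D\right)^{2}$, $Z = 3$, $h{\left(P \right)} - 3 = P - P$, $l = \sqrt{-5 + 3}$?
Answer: $\frac{19661}{75} \approx 262.15$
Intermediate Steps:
$l = i \sqrt{2}$ ($l = \sqrt{-2} = i \sqrt{2} \approx 1.4142 i$)
$h{\left(P \right)} = 3$ ($h{\left(P \right)} = 3 + \left(P - P\right) = 3 + 0 = 3$)
$b{\left(D \right)} = 4 D^{2}$ ($b{\left(D \right)} = \left(2 D\right)^{2} = 4 D^{2}$)
$V{\left(L \right)} = 6$ ($V{\left(L \right)} = 3 + 3 = 6$)
$\frac{b{\left(20 \right)}}{V{\left(-16 \right)}} - \frac{113}{25} = \frac{4 \cdot 20^{2}}{6} - \frac{113}{25} = 4 \cdot 400 \cdot \frac{1}{6} - \frac{113}{25} = 1600 \cdot \frac{1}{6} - \frac{113}{25} = \frac{800}{3} - \frac{113}{25} = \frac{19661}{75}$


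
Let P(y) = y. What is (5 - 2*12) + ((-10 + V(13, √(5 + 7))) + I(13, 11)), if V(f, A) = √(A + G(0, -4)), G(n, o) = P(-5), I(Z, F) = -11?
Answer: -40 + I*√(5 - 2*√3) ≈ -40.0 + 1.2393*I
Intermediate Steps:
G(n, o) = -5
V(f, A) = √(-5 + A) (V(f, A) = √(A - 5) = √(-5 + A))
(5 - 2*12) + ((-10 + V(13, √(5 + 7))) + I(13, 11)) = (5 - 2*12) + ((-10 + √(-5 + √(5 + 7))) - 11) = (5 - 24) + ((-10 + √(-5 + √12)) - 11) = -19 + ((-10 + √(-5 + 2*√3)) - 11) = -19 + (-21 + √(-5 + 2*√3)) = -40 + √(-5 + 2*√3)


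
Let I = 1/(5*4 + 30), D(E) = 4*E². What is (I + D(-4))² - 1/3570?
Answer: 3657964907/892500 ≈ 4098.6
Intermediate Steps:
I = 1/50 (I = 1/(20 + 30) = 1/50 ≈ 0.020000)
(I + D(-4))² - 1/3570 = (1/50 + 4*(-4)²)² - 1/3570 = (1/50 + 4*16)² - 1*1/3570 = (1/50 + 64)² - 1/3570 = (3201/50)² - 1/3570 = 10246401/2500 - 1/3570 = 3657964907/892500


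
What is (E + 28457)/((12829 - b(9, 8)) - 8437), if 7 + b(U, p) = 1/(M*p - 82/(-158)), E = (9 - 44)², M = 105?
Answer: 985457241/146048960 ≈ 6.7474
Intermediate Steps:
E = 1225 (E = (-35)² = 1225)
b(U, p) = -7 + 1/(41/79 + 105*p) (b(U, p) = -7 + 1/(105*p - 82/(-158)) = -7 + 1/(105*p - 82*(-1/158)) = -7 + 1/(105*p + 41/79) = -7 + 1/(41/79 + 105*p))
(E + 28457)/((12829 - b(9, 8)) - 8437) = (1225 + 28457)/((12829 - (-208 - 58065*8)/(41 + 8295*8)) - 8437) = 29682/((12829 - (-208 - 464520)/(41 + 66360)) - 8437) = 29682/((12829 - (-464728)/66401) - 8437) = 29682/((12829 - 1*(-464728/66401)) - 8437) = 29682/((12829 + 464728/66401) - 8437) = 29682/(852323157/66401 - 8437) = 29682/(292097920/66401) = 29682*(66401/292097920) = 985457241/146048960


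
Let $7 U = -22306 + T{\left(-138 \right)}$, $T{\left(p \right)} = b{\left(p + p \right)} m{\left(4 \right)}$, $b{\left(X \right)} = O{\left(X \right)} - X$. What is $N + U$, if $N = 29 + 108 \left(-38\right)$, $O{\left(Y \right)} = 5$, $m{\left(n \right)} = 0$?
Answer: $- \frac{50831}{7} \approx -7261.6$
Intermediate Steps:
$N = -4075$ ($N = 29 - 4104 = -4075$)
$b{\left(X \right)} = 5 - X$
$T{\left(p \right)} = 0$ ($T{\left(p \right)} = \left(5 - \left(p + p\right)\right) 0 = \left(5 - 2 p\right) 0 = 0$)
$U = - \frac{22306}{7}$ ($U = \frac{-22306 + 0}{7} = \frac{1}{7} \left(-22306\right) = - \frac{22306}{7} \approx -3186.6$)
$N + U = -4075 - \frac{22306}{7} = - \frac{50831}{7}$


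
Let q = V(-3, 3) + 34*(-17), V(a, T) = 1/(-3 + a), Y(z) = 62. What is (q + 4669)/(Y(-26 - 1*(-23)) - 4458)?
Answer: -24545/26376 ≈ -0.93058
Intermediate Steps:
q = -3469/6 (q = 1/(-3 - 3) + 34*(-17) = 1/(-6) - 578 = -1/6 - 578 = -3469/6 ≈ -578.17)
(q + 4669)/(Y(-26 - 1*(-23)) - 4458) = (-3469/6 + 4669)/(62 - 4458) = (24545/6)/(-4396) = (24545/6)*(-1/4396) = -24545/26376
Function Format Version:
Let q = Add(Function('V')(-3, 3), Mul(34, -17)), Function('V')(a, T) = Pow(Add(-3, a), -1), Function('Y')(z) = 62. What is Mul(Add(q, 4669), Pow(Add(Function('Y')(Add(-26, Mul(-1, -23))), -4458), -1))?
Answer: Rational(-24545, 26376) ≈ -0.93058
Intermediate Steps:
q = Rational(-3469, 6) (q = Add(Pow(Add(-3, -3), -1), Mul(34, -17)) = Add(Pow(-6, -1), -578) = Add(Rational(-1, 6), -578) = Rational(-3469, 6) ≈ -578.17)
Mul(Add(q, 4669), Pow(Add(Function('Y')(Add(-26, Mul(-1, -23))), -4458), -1)) = Mul(Add(Rational(-3469, 6), 4669), Pow(Add(62, -4458), -1)) = Mul(Rational(24545, 6), Pow(-4396, -1)) = Mul(Rational(24545, 6), Rational(-1, 4396)) = Rational(-24545, 26376)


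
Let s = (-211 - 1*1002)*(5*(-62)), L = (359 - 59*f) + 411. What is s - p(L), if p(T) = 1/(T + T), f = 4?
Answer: 401600039/1068 ≈ 3.7603e+5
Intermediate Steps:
L = 534 (L = (359 - 59*4) + 411 = (359 - 236) + 411 = 123 + 411 = 534)
s = 376030 (s = (-211 - 1002)*(-310) = -1213*(-310) = 376030)
p(T) = 1/(2*T)
s - p(L) = 376030 - 1/(2*534) = 376030 - 1*1/1068 = 376030 - 1/1068 = 401600039/1068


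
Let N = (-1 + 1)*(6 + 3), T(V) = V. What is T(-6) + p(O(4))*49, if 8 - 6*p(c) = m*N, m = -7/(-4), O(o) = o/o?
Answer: 178/3 ≈ 59.333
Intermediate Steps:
O(o) = 1
N = 0 (N = 0*9 = 0)
m = 7/4 (m = -7*(-¼) = 7/4 ≈ 1.7500)
p(c) = 4/3 (p(c) = 4/3 - 7*0/24 = 4/3 - ⅙*0 = 4/3 + 0 = 4/3)
T(-6) + p(O(4))*49 = -6 + (4/3)*49 = -6 + 196/3 = 178/3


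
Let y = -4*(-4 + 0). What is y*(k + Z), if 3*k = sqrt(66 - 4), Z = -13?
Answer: -208 + 16*sqrt(62)/3 ≈ -166.01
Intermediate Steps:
k = sqrt(62)/3 (k = sqrt(66 - 4)/3 = sqrt(62)/3 ≈ 2.6247)
y = 16 (y = -4*(-4) = 16)
y*(k + Z) = 16*(sqrt(62)/3 - 13) = 16*(-13 + sqrt(62)/3) = -208 + 16*sqrt(62)/3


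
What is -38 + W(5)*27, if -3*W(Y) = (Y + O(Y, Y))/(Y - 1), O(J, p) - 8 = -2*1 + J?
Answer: -74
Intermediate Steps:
O(J, p) = 6 + J (O(J, p) = 8 + (-2*1 + J) = 8 + (-2 + J) = 6 + J)
W(Y) = -(6 + 2*Y)/(3*(-1 + Y)) (W(Y) = -(Y + (6 + Y))/(3*(Y - 1)) = -(6 + 2*Y)/(3*(-1 + Y)))
-38 + W(5)*27 = -38 + (2*(-3 - 1*5)/(3*(-1 + 5)))*27 = -38 + ((⅔)*(-3 - 5)/4)*27 = -38 + ((⅔)*(¼)*(-8))*27 = -38 - 4/3*27 = -38 - 36 = -74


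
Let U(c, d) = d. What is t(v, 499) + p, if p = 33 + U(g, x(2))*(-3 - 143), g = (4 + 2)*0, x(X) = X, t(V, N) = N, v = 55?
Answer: 240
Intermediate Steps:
g = 0 (g = 6*0 = 0)
p = -259 (p = 33 + 2*(-3 - 143) = 33 + 2*(-146) = 33 - 292 = -259)
t(v, 499) + p = 499 - 259 = 240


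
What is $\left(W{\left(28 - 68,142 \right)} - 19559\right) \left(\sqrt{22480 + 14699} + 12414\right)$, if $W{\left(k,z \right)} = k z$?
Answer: $-313316946 - 681453 \sqrt{51} \approx -3.1818 \cdot 10^{8}$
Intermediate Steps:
$\left(W{\left(28 - 68,142 \right)} - 19559\right) \left(\sqrt{22480 + 14699} + 12414\right) = \left(\left(28 - 68\right) 142 - 19559\right) \left(\sqrt{22480 + 14699} + 12414\right) = \left(\left(28 - 68\right) 142 - 19559\right) \left(\sqrt{37179} + 12414\right) = \left(\left(-40\right) 142 - 19559\right) \left(27 \sqrt{51} + 12414\right) = \left(-5680 - 19559\right) \left(12414 + 27 \sqrt{51}\right) = - 25239 \left(12414 + 27 \sqrt{51}\right) = -313316946 - 681453 \sqrt{51}$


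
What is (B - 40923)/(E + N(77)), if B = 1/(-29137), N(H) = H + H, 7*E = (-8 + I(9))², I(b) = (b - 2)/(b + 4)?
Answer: -1410577793716/5582386967 ≈ -252.68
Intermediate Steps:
I(b) = (-2 + b)/(4 + b)
E = 9409/1183 (E = (-8 + (-2 + 9)/(4 + 9))²/7 = (-8 + 7/13)²/7 = (-97/13)²/7 = (⅐)*(9409/169) = 9409/1183 ≈ 7.9535)
N(H) = 2*H
B = -1/29137 ≈ -3.4321e-5
(B - 40923)/(E + N(77)) = (-1/29137 - 40923)/(9409/1183 + 2*77) = -1192373452/(29137*(9409/1183 + 154)) = -1192373452/(29137*191591/1183) = -1192373452/29137*1183/191591 = -1410577793716/5582386967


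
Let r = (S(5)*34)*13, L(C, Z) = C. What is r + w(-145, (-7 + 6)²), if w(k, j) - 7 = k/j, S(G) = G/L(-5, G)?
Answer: -580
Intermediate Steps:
S(G) = -G/5 (S(G) = G/(-5) = G*(-⅕) = -G/5)
w(k, j) = 7 + k/j
r = -442 (r = (-⅕*5*34)*13 = -1*34*13 = -34*13 = -442)
r + w(-145, (-7 + 6)²) = -442 + (7 - 145/(-7 + 6)²) = -442 + (7 - 145/((-1)²)) = -442 + (7 - 145/1) = -442 + (7 - 145*1) = -442 + (7 - 145) = -442 - 138 = -580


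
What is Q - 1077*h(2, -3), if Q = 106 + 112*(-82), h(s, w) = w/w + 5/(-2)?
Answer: -14925/2 ≈ -7462.5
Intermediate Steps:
h(s, w) = -3/2 (h(s, w) = 1 + 5*(-½) = 1 - 5/2 = -3/2)
Q = -9078 (Q = 106 - 9184 = -9078)
Q - 1077*h(2, -3) = -9078 - 1077*(-3/2) = -9078 + 3231/2 = -14925/2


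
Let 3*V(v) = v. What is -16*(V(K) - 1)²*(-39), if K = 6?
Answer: 624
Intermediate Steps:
V(v) = v/3
-16*(V(K) - 1)²*(-39) = -16*((⅓)*6 - 1)²*(-39) = -16*(2 - 1)²*(-39) = -16*1²*(-39) = -16*1*(-39) = -16*(-39) = 624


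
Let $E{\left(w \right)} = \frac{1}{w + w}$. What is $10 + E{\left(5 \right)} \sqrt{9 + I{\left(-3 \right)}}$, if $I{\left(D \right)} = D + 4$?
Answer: $10 + \frac{\sqrt{10}}{10} \approx 10.316$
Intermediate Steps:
$I{\left(D \right)} = 4 + D$
$E{\left(w \right)} = \frac{1}{2 w}$
$10 + E{\left(5 \right)} \sqrt{9 + I{\left(-3 \right)}} = 10 + \frac{1}{2 \cdot 5} \sqrt{9 + \left(4 - 3\right)} = 10 + \frac{1}{2} \cdot \frac{1}{5} \sqrt{9 + 1} = 10 + \frac{\sqrt{10}}{10}$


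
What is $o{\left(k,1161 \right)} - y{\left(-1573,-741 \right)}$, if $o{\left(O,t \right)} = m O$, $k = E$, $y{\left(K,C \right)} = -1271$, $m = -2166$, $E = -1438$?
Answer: $3115979$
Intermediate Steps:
$k = -1438$
$o{\left(O,t \right)} = - 2166 O$
$o{\left(k,1161 \right)} - y{\left(-1573,-741 \right)} = \left(-2166\right) \left(-1438\right) - -1271 = 3114708 + 1271 = 3115979$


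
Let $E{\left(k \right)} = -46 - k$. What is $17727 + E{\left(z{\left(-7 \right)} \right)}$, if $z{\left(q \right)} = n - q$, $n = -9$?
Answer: $17683$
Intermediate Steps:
$z{\left(q \right)} = -9 - q$
$17727 + E{\left(z{\left(-7 \right)} \right)} = 17727 - \left(37 + 7\right) = 17727 - 44 = 17683$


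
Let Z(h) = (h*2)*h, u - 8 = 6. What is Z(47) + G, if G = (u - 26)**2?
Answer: 4562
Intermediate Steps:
u = 14 (u = 8 + 6 = 14)
G = 144 (G = (14 - 26)**2 = (-12)**2 = 144)
Z(h) = 2*h**2 (Z(h) = (2*h)*h = 2*h**2)
Z(47) + G = 2*47**2 + 144 = 2*2209 + 144 = 4418 + 144 = 4562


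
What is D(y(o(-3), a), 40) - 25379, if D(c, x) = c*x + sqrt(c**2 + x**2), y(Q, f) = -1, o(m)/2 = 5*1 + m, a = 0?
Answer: -25419 + sqrt(1601) ≈ -25379.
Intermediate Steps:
o(m) = 10 + 2*m (o(m) = 2*(5*1 + m) = 2*(5 + m) = 10 + 2*m)
D(c, x) = sqrt(c**2 + x**2) + c*x
D(y(o(-3), a), 40) - 25379 = (sqrt((-1)**2 + 40**2) - 1*40) - 25379 = (sqrt(1 + 1600) - 40) - 25379 = (sqrt(1601) - 40) - 25379 = (-40 + sqrt(1601)) - 25379 = -25419 + sqrt(1601)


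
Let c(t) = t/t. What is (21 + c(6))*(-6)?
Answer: -132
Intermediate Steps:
c(t) = 1
(21 + c(6))*(-6) = (21 + 1)*(-6) = 22*(-6) = -132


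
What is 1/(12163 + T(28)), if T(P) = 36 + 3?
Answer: 1/12202 ≈ 8.1954e-5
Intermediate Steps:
T(P) = 39
1/(12163 + T(28)) = 1/(12163 + 39) = 1/12202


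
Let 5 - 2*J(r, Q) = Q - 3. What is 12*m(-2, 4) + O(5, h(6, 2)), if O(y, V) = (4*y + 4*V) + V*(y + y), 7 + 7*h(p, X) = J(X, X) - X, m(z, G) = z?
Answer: -16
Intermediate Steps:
J(r, Q) = 4 - Q/2 (J(r, Q) = 5/2 - (Q - 3)/2 = 5/2 - (-3 + Q)/2 = 5/2 + (3/2 - Q/2) = 4 - Q/2)
h(p, X) = -3/7 - 3*X/14 (h(p, X) = -1 + ((4 - X/2) - X)/7 = -1 + (4 - 3*X/2)/7 = -1 + (4/7 - 3*X/14) = -3/7 - 3*X/14)
O(y, V) = 4*V + 4*y + 2*V*y (O(y, V) = (4*V + 4*y) + V*(2*y) = (4*V + 4*y) + 2*V*y = 4*V + 4*y + 2*V*y)
12*m(-2, 4) + O(5, h(6, 2)) = 12*(-2) + (4*(-3/7 - 3/14*2) + 4*5 + 2*(-3/7 - 3/14*2)*5) = -24 + (4*(-3/7 - 3/7) + 20 + 2*(-3/7 - 3/7)*5) = -24 + (4*(-6/7) + 20 + 2*(-6/7)*5) = -24 + (-24/7 + 20 - 60/7) = -24 + 8 = -16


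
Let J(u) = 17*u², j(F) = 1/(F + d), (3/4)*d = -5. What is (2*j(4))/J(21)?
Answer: -1/9996 ≈ -0.00010004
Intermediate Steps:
d = -20/3 (d = (4/3)*(-5) = -20/3 ≈ -6.6667)
j(F) = 1/(-20/3 + F) (j(F) = 1/(F - 20/3) = 1/(-20/3 + F))
(2*j(4))/J(21) = (2*(3/(-20 + 3*4)))/((17*21²)) = (2*(3/(-20 + 12)))/((17*441)) = (2*(3/(-8)))/7497 = (2*(3*(-⅛)))*(1/7497) = (2*(-3/8))*(1/7497) = -¾*1/7497 = -1/9996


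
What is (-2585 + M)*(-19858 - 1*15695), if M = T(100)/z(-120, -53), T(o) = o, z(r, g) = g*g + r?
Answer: 247127658645/2689 ≈ 9.1903e+7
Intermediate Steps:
z(r, g) = r + g² (z(r, g) = g² + r = r + g²)
M = 100/2689 (M = 100/(-120 + (-53)²) = 100/(-120 + 2809) = 100/2689 ≈ 0.037189)
(-2585 + M)*(-19858 - 1*15695) = (-2585 + 100/2689)*(-19858 - 1*15695) = -6950965*(-19858 - 15695)/2689 = -6950965/2689*(-35553) = 247127658645/2689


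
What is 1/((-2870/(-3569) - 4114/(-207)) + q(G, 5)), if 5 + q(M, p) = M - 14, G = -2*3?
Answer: -738783/3192619 ≈ -0.23140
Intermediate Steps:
G = -6
q(M, p) = -19 + M (q(M, p) = -5 + (M - 14) = -5 + (-14 + M) = -19 + M)
1/((-2870/(-3569) - 4114/(-207)) + q(G, 5)) = 1/((-2870/(-3569) - 4114/(-207)) + (-19 - 6)) = 1/((-2870*(-1/3569) - 4114*(-1/207)) - 25) = 1/((2870/3569 + 4114/207) - 25) = 1/(15276956/738783 - 25) = 1/(-3192619/738783) = -738783/3192619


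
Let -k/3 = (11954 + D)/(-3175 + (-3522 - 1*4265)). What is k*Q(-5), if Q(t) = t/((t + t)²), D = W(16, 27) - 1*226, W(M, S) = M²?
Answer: -214/1305 ≈ -0.16398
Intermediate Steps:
D = 30 (D = 16² - 1*226 = 256 - 226 = 30)
Q(t) = 1/(4*t) (Q(t) = t/((2*t)²) = t/((4*t²)) = t*(1/(4*t²)) = 1/(4*t))
k = 856/261 (k = -3*(11954 + 30)/(-3175 + (-3522 - 1*4265)) = -35952/(-3175 + (-3522 - 4265)) = -35952/(-3175 - 7787) = -35952/(-10962) = -35952*(-1)/10962 = -3*(-856/783) = 856/261 ≈ 3.2797)
k*Q(-5) = 856*((¼)/(-5))/261 = 856*((¼)*(-⅕))/261 = (856/261)*(-1/20) = -214/1305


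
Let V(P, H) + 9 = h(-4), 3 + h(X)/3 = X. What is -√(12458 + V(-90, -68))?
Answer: -2*√3107 ≈ -111.48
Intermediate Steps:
h(X) = -9 + 3*X
V(P, H) = -30 (V(P, H) = -9 + (-9 + 3*(-4)) = -9 + (-9 - 12) = -9 - 21 = -30)
-√(12458 + V(-90, -68)) = -√(12458 - 30) = -√12428 = -2*√3107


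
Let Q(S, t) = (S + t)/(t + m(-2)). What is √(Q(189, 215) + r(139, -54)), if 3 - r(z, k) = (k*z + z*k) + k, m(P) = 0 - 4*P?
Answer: √749456393/223 ≈ 122.76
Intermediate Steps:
m(P) = -4*P
r(z, k) = 3 - k - 2*k*z (r(z, k) = 3 - ((k*z + z*k) + k) = 3 - ((k*z + k*z) + k) = 3 - (2*k*z + k) = 3 - (k + 2*k*z) = 3 + (-k - 2*k*z) = 3 - k - 2*k*z)
Q(S, t) = (S + t)/(8 + t) (Q(S, t) = (S + t)/(t - 4*(-2)) = (S + t)/(t + 8) = (S + t)/(8 + t))
√(Q(189, 215) + r(139, -54)) = √((189 + 215)/(8 + 215) + (3 - 1*(-54) - 2*(-54)*139)) = √(404/223 + (3 + 54 + 15012)) = √((1/223)*404 + 15069) = √(404/223 + 15069) = √(3360791/223) = √749456393/223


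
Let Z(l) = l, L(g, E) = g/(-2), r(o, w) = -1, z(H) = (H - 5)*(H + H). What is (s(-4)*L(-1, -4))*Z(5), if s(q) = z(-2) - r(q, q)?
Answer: 145/2 ≈ 72.500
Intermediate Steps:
z(H) = 2*H*(-5 + H) (z(H) = (-5 + H)*(2*H) = 2*H*(-5 + H))
L(g, E) = -g/2 (L(g, E) = g*(-1/2) = -g/2)
s(q) = 29 (s(q) = 2*(-2)*(-5 - 2) - 1*(-1) = 2*(-2)*(-7) + 1 = 28 + 1 = 29)
(s(-4)*L(-1, -4))*Z(5) = (29*(-1/2*(-1)))*5 = (29*(1/2))*5 = (29/2)*5 = 145/2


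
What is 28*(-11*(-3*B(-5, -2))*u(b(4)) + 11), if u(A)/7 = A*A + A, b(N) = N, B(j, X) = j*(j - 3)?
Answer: 5174708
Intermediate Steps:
B(j, X) = j*(-3 + j)
u(A) = 7*A + 7*A² (u(A) = 7*(A*A + A) = 7*(A² + A) = 7*(A + A²) = 7*A + 7*A²)
28*(-11*(-3*B(-5, -2))*u(b(4)) + 11) = 28*(-11*(-(-15)*(-3 - 5))*7*4*(1 + 4) + 11) = 28*(-11*(-(-15)*(-8))*7*4*5 + 11) = 28*(-11*(-3*40)*140 + 11) = 28*(-(-1320)*140 + 11) = 28*(-11*(-16800) + 11) = 28*(184800 + 11) = 28*184811 = 5174708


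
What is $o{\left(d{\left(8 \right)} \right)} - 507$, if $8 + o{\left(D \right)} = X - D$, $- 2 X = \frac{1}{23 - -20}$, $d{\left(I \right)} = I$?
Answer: $- \frac{44979}{86} \approx -523.01$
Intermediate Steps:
$X = - \frac{1}{86}$ ($X = - \frac{1}{2 \left(23 - -20\right)} = - \frac{1}{2 \left(23 + 20\right)} = - \frac{1}{2 \cdot 43} = \left(- \frac{1}{2}\right) \frac{1}{43} = - \frac{1}{86} \approx -0.011628$)
$o{\left(D \right)} = - \frac{689}{86} - D$ ($o{\left(D \right)} = -8 - \left(\frac{1}{86} + D\right) = - \frac{689}{86} - D$)
$o{\left(d{\left(8 \right)} \right)} - 507 = \left(- \frac{689}{86} - 8\right) - 507 = - \frac{1377}{86} - 507 = - \frac{44979}{86}$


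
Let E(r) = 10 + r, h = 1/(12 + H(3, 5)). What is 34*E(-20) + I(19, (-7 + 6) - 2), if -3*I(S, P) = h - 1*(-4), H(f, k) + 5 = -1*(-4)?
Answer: -3755/11 ≈ -341.36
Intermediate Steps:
H(f, k) = -1 (H(f, k) = -5 - 1*(-4) = -5 + 4 = -1)
h = 1/11 (h = 1/(12 - 1) = 1/11 ≈ 0.090909)
I(S, P) = -15/11 (I(S, P) = -(1/11 - 1*(-4))/3 = -(1/11 + 4)/3 = -⅓*45/11 = -15/11)
34*E(-20) + I(19, (-7 + 6) - 2) = 34*(10 - 20) - 15/11 = 34*(-10) - 15/11 = -340 - 15/11 = -3755/11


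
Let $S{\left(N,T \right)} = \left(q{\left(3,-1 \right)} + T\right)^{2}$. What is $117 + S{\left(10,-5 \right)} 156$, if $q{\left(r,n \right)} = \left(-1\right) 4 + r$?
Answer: $5733$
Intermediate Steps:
$q{\left(r,n \right)} = -4 + r$
$S{\left(N,T \right)} = \left(-1 + T\right)^{2}$ ($S{\left(N,T \right)} = \left(\left(-4 + 3\right) + T\right)^{2} = \left(-1 + T\right)^{2}$)
$117 + S{\left(10,-5 \right)} 156 = 117 + \left(-1 - 5\right)^{2} \cdot 156 = 117 + \left(-6\right)^{2} \cdot 156 = 117 + 36 \cdot 156 = 117 + 5616 = 5733$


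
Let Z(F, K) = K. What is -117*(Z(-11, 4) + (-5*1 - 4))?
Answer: 585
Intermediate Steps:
-117*(Z(-11, 4) + (-5*1 - 4)) = -117*(4 + (-5*1 - 4)) = -117*(4 + (-5 - 4)) = -117*(4 - 9) = -117*(-5) = 585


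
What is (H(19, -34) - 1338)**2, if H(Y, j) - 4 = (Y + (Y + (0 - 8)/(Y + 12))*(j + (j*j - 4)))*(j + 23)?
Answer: 51738831806841/961 ≈ 5.3839e+10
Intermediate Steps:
H(Y, j) = 4 + (23 + j)*(Y + (Y - 8/(12 + Y))*(-4 + j + j**2)) (H(Y, j) = 4 + (Y + (Y + (0 - 8)/(Y + 12))*(j + (j*j - 4)))*(j + 23) = 4 + (Y + (Y - 8/(12 + Y))*(j + (j**2 - 4)))*(23 + j) = 4 + (Y + (Y - 8/(12 + Y))*(j + (-4 + j**2)))*(23 + j) = 4 + (Y + (Y - 8/(12 + Y))*(-4 + j + j**2))*(23 + j) = 4 + (23 + j)*(Y + (Y - 8/(12 + Y))*(-4 + j + j**2)))
(H(19, -34) - 1338)**2 = ((784 - 824*19 - 192*(-34)**2 - 152*(-34) - 69*19**2 - 8*(-34)**3 + 19**2*(-34)**3 + 12*19*(-34)**3 + 20*(-34)*19**2 + 24*19**2*(-34)**2 + 240*19*(-34) + 288*19*(-34)**2)/(12 + 19) - 1338)**2 = ((784 - 15656 - 192*1156 + 5168 - 69*361 - 8*(-39304) + 361*(-39304) + 12*19*(-39304) + 20*(-34)*361 + 24*361*1156 - 155040 + 288*19*1156)/31 - 1338)**2 = ((784 - 15656 - 221952 + 5168 - 24909 + 314432 - 14188744 - 8961312 - 245480 + 10015584 - 155040 + 6325632)/31 - 1338)**2 = ((1/31)*(-7151493) - 1338)**2 = (-7151493/31 - 1338)**2 = (-7192971/31)**2 = 51738831806841/961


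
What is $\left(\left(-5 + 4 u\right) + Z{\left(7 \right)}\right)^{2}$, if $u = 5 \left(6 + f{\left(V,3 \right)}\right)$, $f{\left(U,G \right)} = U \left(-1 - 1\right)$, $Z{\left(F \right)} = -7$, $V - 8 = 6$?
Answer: $204304$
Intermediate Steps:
$V = 14$ ($V = 8 + 6 = 14$)
$f{\left(U,G \right)} = - 2 U$ ($f{\left(U,G \right)} = U \left(-2\right) = - 2 U$)
$u = -110$ ($u = 5 \left(6 - 28\right) = 5 \left(-22\right) = -110$)
$\left(\left(-5 + 4 u\right) + Z{\left(7 \right)}\right)^{2} = \left(\left(-5 + 4 \left(-110\right)\right) - 7\right)^{2} = \left(\left(-5 - 440\right) - 7\right)^{2} = \left(-445 - 7\right)^{2} = \left(-452\right)^{2} = 204304$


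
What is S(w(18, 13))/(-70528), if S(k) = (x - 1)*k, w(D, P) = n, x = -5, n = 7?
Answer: 21/35264 ≈ 0.00059551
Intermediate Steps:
w(D, P) = 7
S(k) = -6*k (S(k) = (-5 - 1)*k = -6*k)
S(w(18, 13))/(-70528) = -6*7/(-70528) = -42*(-1/70528) = 21/35264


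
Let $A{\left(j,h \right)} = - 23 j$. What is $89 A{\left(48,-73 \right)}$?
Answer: $-98256$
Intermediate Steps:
$89 A{\left(48,-73 \right)} = 89 \left(\left(-23\right) 48\right) = 89 \left(-1104\right) = -98256$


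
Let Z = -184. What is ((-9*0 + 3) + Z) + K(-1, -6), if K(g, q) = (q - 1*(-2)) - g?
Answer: -184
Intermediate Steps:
K(g, q) = 2 + q - g (K(g, q) = (q + 2) - g = (2 + q) - g = 2 + q - g)
((-9*0 + 3) + Z) + K(-1, -6) = ((-9*0 + 3) - 184) + (2 - 6 - 1*(-1)) = ((0 + 3) - 184) + (2 - 6 + 1) = (3 - 184) - 3 = -181 - 3 = -184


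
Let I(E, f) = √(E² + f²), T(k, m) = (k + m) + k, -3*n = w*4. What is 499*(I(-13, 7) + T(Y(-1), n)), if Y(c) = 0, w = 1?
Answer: -1996/3 + 499*√218 ≈ 6702.3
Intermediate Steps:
n = -4/3 ≈ -1.3333
T(k, m) = m + 2*k
499*(I(-13, 7) + T(Y(-1), n)) = 499*(√((-13)² + 7²) + (-4/3 + 2*0)) = 499*(√(169 + 49) + (-4/3 + 0)) = 499*(√218 - 4/3) = 499*(-4/3 + √218) = -1996/3 + 499*√218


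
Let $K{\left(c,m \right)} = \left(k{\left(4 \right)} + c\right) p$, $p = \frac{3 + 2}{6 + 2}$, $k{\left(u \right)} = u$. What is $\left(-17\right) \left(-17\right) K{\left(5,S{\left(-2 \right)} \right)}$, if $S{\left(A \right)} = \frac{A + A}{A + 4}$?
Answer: $\frac{13005}{8} \approx 1625.6$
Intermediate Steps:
$p = \frac{5}{8} \approx 0.625$
$S{\left(A \right)} = \frac{2 A}{4 + A}$
$K{\left(c,m \right)} = \frac{5}{2} + \frac{5 c}{8}$ ($K{\left(c,m \right)} = \left(4 + c\right) \frac{5}{8} = \frac{5}{2} + \frac{5 c}{8}$)
$\left(-17\right) \left(-17\right) K{\left(5,S{\left(-2 \right)} \right)} = \left(-17\right) \left(-17\right) \left(\frac{5}{2} + \frac{5}{8} \cdot 5\right) = 289 \left(\frac{5}{2} + \frac{25}{8}\right) = 289 \cdot \frac{45}{8} = \frac{13005}{8}$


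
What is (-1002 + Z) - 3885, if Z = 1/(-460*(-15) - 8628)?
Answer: -8444737/1728 ≈ -4887.0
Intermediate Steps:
Z = -1/1728 (Z = 1/(6900 - 8628) = 1/(-1728) = -1/1728 ≈ -0.00057870)
(-1002 + Z) - 3885 = (-1002 - 1/1728) - 3885 = -1731457/1728 - 3885 = -8444737/1728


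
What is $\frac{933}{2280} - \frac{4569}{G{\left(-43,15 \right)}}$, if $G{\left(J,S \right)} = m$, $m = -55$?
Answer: $\frac{697909}{8360} \approx 83.482$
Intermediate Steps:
$G{\left(J,S \right)} = -55$
$\frac{933}{2280} - \frac{4569}{G{\left(-43,15 \right)}} = \frac{933}{2280} - \frac{4569}{-55} = 933 \cdot \frac{1}{2280} - - \frac{4569}{55} = \frac{311}{760} + \frac{4569}{55} = \frac{697909}{8360}$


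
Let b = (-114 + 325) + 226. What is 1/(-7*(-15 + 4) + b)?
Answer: 1/514 ≈ 0.0019455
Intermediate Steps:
b = 437 (b = 211 + 226 = 437)
1/(-7*(-15 + 4) + b) = 1/(-7*(-15 + 4) + 437) = 1/(-7*(-11) + 437) = 1/(77 + 437) = 1/514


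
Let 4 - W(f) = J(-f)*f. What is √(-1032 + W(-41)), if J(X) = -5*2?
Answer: I*√1438 ≈ 37.921*I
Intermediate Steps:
J(X) = -10
W(f) = 4 + 10*f (W(f) = 4 - (-10)*f = 4 + 10*f)
√(-1032 + W(-41)) = √(-1032 + (4 + 10*(-41))) = √(-1032 + (4 - 410)) = √(-1032 - 406) = √(-1438) = I*√1438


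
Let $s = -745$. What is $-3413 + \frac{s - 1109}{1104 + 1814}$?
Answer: $- \frac{4980494}{1459} \approx -3413.6$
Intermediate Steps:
$-3413 + \frac{s - 1109}{1104 + 1814} = -3413 + \frac{-745 - 1109}{1104 + 1814} = -3413 - \frac{1854}{2918} = -3413 - \frac{927}{1459} = - \frac{4980494}{1459}$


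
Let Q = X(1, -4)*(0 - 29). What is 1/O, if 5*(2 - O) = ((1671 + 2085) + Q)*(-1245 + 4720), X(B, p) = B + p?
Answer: -1/2670883 ≈ -3.7441e-7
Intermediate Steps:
Q = 87 (Q = (1 - 4)*(0 - 29) = -3*(-29) = 87)
O = -2670883 (O = 2 - ((1671 + 2085) + 87)*(-1245 + 4720)/5 = 2 - (3756 + 87)*3475/5 = 2 - 3843*3475/5 = 2 - ⅕*13354425 = 2 - 2670885 = -2670883)
1/O = 1/(-2670883) = -1/2670883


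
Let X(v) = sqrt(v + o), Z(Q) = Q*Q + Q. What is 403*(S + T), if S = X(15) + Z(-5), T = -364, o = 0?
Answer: -138632 + 403*sqrt(15) ≈ -1.3707e+5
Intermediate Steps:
Z(Q) = Q + Q**2 (Z(Q) = Q**2 + Q = Q + Q**2)
X(v) = sqrt(v) (X(v) = sqrt(v + 0) = sqrt(v))
S = 20 + sqrt(15) (S = sqrt(15) - 5*(1 - 5) = sqrt(15) - 5*(-4) = sqrt(15) + 20 = 20 + sqrt(15) ≈ 23.873)
403*(S + T) = 403*((20 + sqrt(15)) - 364) = 403*(-344 + sqrt(15)) = -138632 + 403*sqrt(15)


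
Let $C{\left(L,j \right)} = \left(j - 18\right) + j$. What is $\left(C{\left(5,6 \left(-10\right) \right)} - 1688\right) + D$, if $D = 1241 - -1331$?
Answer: $746$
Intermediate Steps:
$D = 2572$ ($D = 1241 + 1331 = 2572$)
$C{\left(L,j \right)} = -18 + 2 j$ ($C{\left(L,j \right)} = \left(-18 + j\right) + j = -18 + 2 j$)
$\left(C{\left(5,6 \left(-10\right) \right)} - 1688\right) + D = \left(\left(-18 + 2 \cdot 6 \left(-10\right)\right) - 1688\right) + 2572 = \left(\left(-18 + 2 \left(-60\right)\right) - 1688\right) + 2572 = \left(\left(-18 - 120\right) - 1688\right) + 2572 = \left(-138 - 1688\right) + 2572 = -1826 + 2572 = 746$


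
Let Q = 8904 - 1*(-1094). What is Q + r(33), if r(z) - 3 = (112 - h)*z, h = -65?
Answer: 15842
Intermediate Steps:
Q = 9998 (Q = 8904 + 1094 = 9998)
r(z) = 3 + 177*z (r(z) = 3 + (112 - 1*(-65))*z = 3 + (112 + 65)*z = 3 + 177*z)
Q + r(33) = 9998 + (3 + 177*33) = 9998 + (3 + 5841) = 9998 + 5844 = 15842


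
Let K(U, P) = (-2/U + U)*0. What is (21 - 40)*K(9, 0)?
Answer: 0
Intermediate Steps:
K(U, P) = 0 (K(U, P) = (U - 2/U)*0 = 0)
(21 - 40)*K(9, 0) = (21 - 40)*0 = -19*0 = 0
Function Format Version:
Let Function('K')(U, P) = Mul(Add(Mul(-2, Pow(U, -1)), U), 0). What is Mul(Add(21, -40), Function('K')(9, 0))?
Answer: 0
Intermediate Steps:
Function('K')(U, P) = 0 (Function('K')(U, P) = Mul(Add(U, Mul(-2, Pow(U, -1))), 0) = 0)
Mul(Add(21, -40), Function('K')(9, 0)) = Mul(Add(21, -40), 0) = Mul(-19, 0) = 0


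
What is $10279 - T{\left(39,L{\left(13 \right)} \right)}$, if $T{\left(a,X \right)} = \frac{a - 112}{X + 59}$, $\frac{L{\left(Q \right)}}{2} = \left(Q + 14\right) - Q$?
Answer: $\frac{894346}{87} \approx 10280.0$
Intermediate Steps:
$L{\left(Q \right)} = 28$ ($L{\left(Q \right)} = 2 \left(\left(Q + 14\right) - Q\right) = 2 \left(\left(14 + Q\right) - Q\right) = 2 \cdot 14 = 28$)
$T{\left(a,X \right)} = \frac{-112 + a}{59 + X}$
$10279 - T{\left(39,L{\left(13 \right)} \right)} = 10279 - \frac{-112 + 39}{59 + 28} = 10279 - \frac{1}{87} \left(-73\right) = 10279 - - \frac{73}{87} = 10279 + \frac{73}{87} = \frac{894346}{87}$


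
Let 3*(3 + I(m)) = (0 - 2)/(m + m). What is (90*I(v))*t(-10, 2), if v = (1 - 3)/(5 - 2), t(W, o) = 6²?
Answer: -8100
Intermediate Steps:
t(W, o) = 36
v = -⅔ (v = -2/3 = -2*⅓ = -⅔ ≈ -0.66667)
I(m) = -3 - 1/(3*m) (I(m) = -3 + ((0 - 2)/(m + m))/3 = -3 + (-2*1/(2*m))/3 = -3 + (-1/m)/3 = -3 - 1/(3*m))
(90*I(v))*t(-10, 2) = (90*(-3 - 1/(3*(-⅔))))*36 = (90*(-3 - ⅓*(-3/2)))*36 = (90*(-3 + ½))*36 = (90*(-5/2))*36 = -225*36 = -8100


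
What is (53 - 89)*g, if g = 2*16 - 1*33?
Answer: 36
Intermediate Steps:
g = -1 (g = 32 - 33 = -1)
(53 - 89)*g = (53 - 89)*(-1) = -36*(-1) = 36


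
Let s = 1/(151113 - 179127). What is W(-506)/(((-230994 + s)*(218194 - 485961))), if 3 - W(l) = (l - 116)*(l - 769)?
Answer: -22216418658/1732737907397339 ≈ -1.2822e-5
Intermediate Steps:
s = -1/28014 (s = 1/(-28014) = -1/28014 ≈ -3.5696e-5)
W(l) = 3 - (-769 + l)*(-116 + l) (W(l) = 3 - (l - 116)*(l - 769) = 3 - (-116 + l)*(-769 + l) = 3 - (-769 + l)*(-116 + l))
W(-506)/(((-230994 + s)*(218194 - 485961))) = (-89201 - 1*(-506)**2 + 885*(-506))/(((-230994 - 1/28014)*(218194 - 485961))) = (-89201 - 1*256036 - 447810)/((-6471065917/28014*(-267767))) = (-89201 - 256036 - 447810)/(1732737907397339/28014) = -793047*28014/1732737907397339 = -22216418658/1732737907397339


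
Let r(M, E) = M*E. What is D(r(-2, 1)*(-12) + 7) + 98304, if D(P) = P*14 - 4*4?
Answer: 98722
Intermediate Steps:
r(M, E) = E*M
D(P) = -16 + 14*P (D(P) = 14*P - 16 = -16 + 14*P)
D(r(-2, 1)*(-12) + 7) + 98304 = (-16 + 14*((1*(-2))*(-12) + 7)) + 98304 = (-16 + 14*(-2*(-12) + 7)) + 98304 = (-16 + 14*(24 + 7)) + 98304 = (-16 + 14*31) + 98304 = (-16 + 434) + 98304 = 418 + 98304 = 98722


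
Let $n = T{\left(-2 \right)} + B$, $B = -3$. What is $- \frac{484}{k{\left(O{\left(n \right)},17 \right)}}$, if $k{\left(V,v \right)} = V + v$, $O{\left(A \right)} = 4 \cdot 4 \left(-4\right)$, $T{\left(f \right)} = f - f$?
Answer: $\frac{484}{47} \approx 10.298$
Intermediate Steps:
$T{\left(f \right)} = 0$
$n = -3$ ($n = 0 - 3 = -3$)
$O{\left(A \right)} = -64$ ($O{\left(A \right)} = 16 \left(-4\right) = -64$)
$- \frac{484}{k{\left(O{\left(n \right)},17 \right)}} = - \frac{484}{-64 + 17} = - \frac{484}{-47} = \left(-484\right) \left(- \frac{1}{47}\right) = \frac{484}{47}$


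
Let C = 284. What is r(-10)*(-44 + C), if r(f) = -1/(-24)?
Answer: 10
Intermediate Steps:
r(f) = 1/24 (r(f) = -1*(-1/24) = 1/24)
r(-10)*(-44 + C) = (-44 + 284)/24 = (1/24)*240 = 10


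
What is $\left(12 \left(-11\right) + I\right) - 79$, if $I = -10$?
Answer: $-221$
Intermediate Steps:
$\left(12 \left(-11\right) + I\right) - 79 = \left(12 \left(-11\right) - 10\right) - 79 = \left(-132 - 10\right) - 79 = -142 - 79 = -221$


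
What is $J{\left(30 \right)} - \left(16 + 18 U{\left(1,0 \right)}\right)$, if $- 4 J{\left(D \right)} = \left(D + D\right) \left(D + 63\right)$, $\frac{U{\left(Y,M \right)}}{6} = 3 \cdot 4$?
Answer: $-2707$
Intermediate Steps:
$U{\left(Y,M \right)} = 72$ ($U{\left(Y,M \right)} = 6 \cdot 3 \cdot 4 = 6 \cdot 12 = 72$)
$J{\left(D \right)} = - \frac{D \left(63 + D\right)}{2}$ ($J{\left(D \right)} = - \frac{\left(D + D\right) \left(D + 63\right)}{4} = - \frac{2 D \left(63 + D\right)}{4} = - \frac{D \left(63 + D\right)}{2}$)
$J{\left(30 \right)} - \left(16 + 18 U{\left(1,0 \right)}\right) = \left(- \frac{1}{2}\right) 30 \left(63 + 30\right) - 1312 = \left(- \frac{1}{2}\right) 30 \cdot 93 - 1312 = -1395 - 1312 = -2707$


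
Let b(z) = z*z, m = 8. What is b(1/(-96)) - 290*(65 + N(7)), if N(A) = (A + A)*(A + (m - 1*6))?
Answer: -510474239/9216 ≈ -55390.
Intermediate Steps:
b(z) = z**2
N(A) = 2*A*(2 + A) (N(A) = (A + A)*(A + (8 - 1*6)) = (2*A)*(A + (8 - 6)) = (2*A)*(A + 2) = (2*A)*(2 + A) = 2*A*(2 + A))
b(1/(-96)) - 290*(65 + N(7)) = (1/(-96))**2 - 290*(65 + 2*7*(2 + 7)) = (-1/96)**2 - 290*(65 + 2*7*9) = 1/9216 - 290*(65 + 126) = 1/9216 - 290*191 = 1/9216 - 55390 = -510474239/9216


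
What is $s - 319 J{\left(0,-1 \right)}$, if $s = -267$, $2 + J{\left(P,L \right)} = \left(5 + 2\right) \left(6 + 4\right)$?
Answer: $-21959$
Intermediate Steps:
$J{\left(P,L \right)} = 68$ ($J{\left(P,L \right)} = -2 + \left(5 + 2\right) \left(6 + 4\right) = -2 + 7 \cdot 10 = -2 + 70 = 68$)
$s - 319 J{\left(0,-1 \right)} = -267 - 21692 = -21959$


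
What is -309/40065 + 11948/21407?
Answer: 157360619/285890485 ≈ 0.55042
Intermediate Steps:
-309/40065 + 11948/21407 = -309*1/40065 + 11948*(1/21407) = -103/13355 + 11948/21407 = 157360619/285890485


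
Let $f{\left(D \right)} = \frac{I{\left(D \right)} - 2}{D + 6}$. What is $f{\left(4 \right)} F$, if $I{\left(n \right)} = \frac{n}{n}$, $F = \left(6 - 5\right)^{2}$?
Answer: $- \frac{1}{10} \approx -0.1$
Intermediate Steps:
$F = 1$ ($F = 1^{2} = 1$)
$I{\left(n \right)} = 1$
$f{\left(D \right)} = - \frac{1}{6 + D}$ ($f{\left(D \right)} = \frac{1 - 2}{D + 6} = - \frac{1}{6 + D}$)
$f{\left(4 \right)} F = - \frac{1}{6 + 4} \cdot 1 = - \frac{1}{10} \cdot 1 = \left(-1\right) \frac{1}{10} \cdot 1 = \left(- \frac{1}{10}\right) 1 = - \frac{1}{10}$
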